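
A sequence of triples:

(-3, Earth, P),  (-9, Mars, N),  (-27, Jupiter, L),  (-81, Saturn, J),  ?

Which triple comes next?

(-243, Uranus, H)

First slot — ×3 each step: -3, -9, -27, -81 → -243.
Planet — runs through the planets Mercury→Neptune: Earth, Mars, Jupiter, Saturn → Uranus.
Letter: letters move back 2 places in the alphabet; P, N, L, J → H.
Putting it together: (-243, Uranus, H).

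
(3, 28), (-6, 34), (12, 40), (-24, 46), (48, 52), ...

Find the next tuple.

(-96, 58)

For the first coordinate, ×(-2) each step: 3, -6, 12, -24, 48 → -96.
Second coordinate: +6 each step; 28, 34, 40, 46, 52 → 58.
Combining the parts gives (-96, 58).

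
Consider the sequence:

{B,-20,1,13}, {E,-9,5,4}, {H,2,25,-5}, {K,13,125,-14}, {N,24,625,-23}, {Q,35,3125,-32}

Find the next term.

Letter: letters move forward 3 places in the alphabet; B, E, H, K, N, Q → T.
Second coordinate: +11 each step; -20, -9, 2, 13, 24, 35 → 46.
Third coordinate: ×5 each step, so 1, 5, 25, 125, 625, 3125 → 15625.
Fourth coordinate: −9 each step; 13, 4, -5, -14, -23, -32 → -41.
Putting it together: {T,46,15625,-41}.

{T,46,15625,-41}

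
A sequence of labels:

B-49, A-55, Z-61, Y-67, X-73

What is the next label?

W-79

Letter: letters move back 1 place in the alphabet, wrapping A→Z, so B, A, Z, Y, X → W.
For the second component, +6 each step: 49, 55, 61, 67, 73 → 79.
Putting it together: W-79.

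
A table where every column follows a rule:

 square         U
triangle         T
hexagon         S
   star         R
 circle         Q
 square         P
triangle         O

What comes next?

hexagon  N

Shape: repeats square → triangle → hexagon → star → circle; square, triangle, hexagon, star, circle, square, triangle → hexagon.
Letter: letters move back 1 place in the alphabet; U, T, S, R, Q, P, O → N.
So the next row is hexagon  N.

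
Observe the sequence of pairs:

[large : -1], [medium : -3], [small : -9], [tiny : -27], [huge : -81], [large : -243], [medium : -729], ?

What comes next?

Size: repeats large → medium → small → tiny → huge; large, medium, small, tiny, huge, large, medium → small.
Second component: ×3 each step; -1, -3, -9, -27, -81, -243, -729 → -2187.
Putting it together: [small : -2187].

[small : -2187]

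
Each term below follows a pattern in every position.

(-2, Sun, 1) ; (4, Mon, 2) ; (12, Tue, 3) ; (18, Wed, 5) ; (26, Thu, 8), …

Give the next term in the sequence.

(32, Fri, 13)

First value — alternating steps +6, +8, +6, +8, …: -2, 4, 12, 18, 26 → 32.
Day goes Sun, Mon, Tue, Wed, Thu → Fri (runs through the weekdays Mon→Sun).
Third value: 1, 2, 3, 5, 8 → 13 (each term is the sum of the two before it).
Putting it together: (32, Fri, 13).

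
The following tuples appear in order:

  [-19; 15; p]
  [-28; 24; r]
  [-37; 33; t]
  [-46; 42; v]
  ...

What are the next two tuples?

[-55; 51; x], [-64; 60; z]

First part — −9 each step: -19, -28, -37, -46 → -55 → -64.
Second part — together with the first part always sums to -4: 15, 24, 33, 42 → 51 → 60.
Letter: letters move forward 2 places in the alphabet; p, r, t, v → x → z.
So the next two tuples are [-55; 51; x] and [-64; 60; z].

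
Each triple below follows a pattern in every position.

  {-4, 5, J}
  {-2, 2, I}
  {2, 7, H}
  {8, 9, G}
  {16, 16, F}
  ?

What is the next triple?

First component: differences are 2, 4, 6, … (increasing by 2 each time); -4, -2, 2, 8, 16 → 26.
Second component: each term is the sum of the two before it, so 5, 2, 7, 9, 16 → 25.
Letter — letters move back 1 place in the alphabet: J, I, H, G, F → E.
Putting it together: {26, 25, E}.

{26, 25, E}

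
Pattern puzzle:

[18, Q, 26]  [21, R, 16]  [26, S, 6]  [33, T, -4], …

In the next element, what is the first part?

First part: 18, 21, 26, 33 → 42 (differences are 3, 5, 7, … (increasing by 2 each time)).

42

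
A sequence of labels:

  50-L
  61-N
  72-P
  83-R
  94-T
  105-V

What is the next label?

First component: 50, 61, 72, 83, 94, 105 → 116 (+11 each step).
Letter — letters move forward 2 places in the alphabet: L, N, P, R, T, V → X.
Combining the parts gives 116-X.

116-X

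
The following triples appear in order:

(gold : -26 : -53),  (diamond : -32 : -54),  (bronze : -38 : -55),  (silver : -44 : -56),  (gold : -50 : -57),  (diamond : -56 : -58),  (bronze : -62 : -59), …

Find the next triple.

For the rank, repeats gold → diamond → bronze → silver: gold, diamond, bronze, silver, gold, diamond, bronze → silver.
For the second coordinate, −6 each step: -26, -32, -38, -44, -50, -56, -62 → -68.
Third coordinate: −1 each step, so -53, -54, -55, -56, -57, -58, -59 → -60.
Putting it together: (silver : -68 : -60).

(silver : -68 : -60)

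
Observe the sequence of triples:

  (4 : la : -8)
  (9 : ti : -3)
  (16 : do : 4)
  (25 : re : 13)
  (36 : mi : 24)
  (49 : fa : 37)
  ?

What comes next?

First part — perfect squares: 2², 3², 4², …: 4, 9, 16, 25, 36, 49 → 64.
Note: runs through the solfège scale do→ti; la, ti, do, re, mi, fa → sol.
Third part: always 12 less than the first part; -8, -3, 4, 13, 24, 37 → 52.
Combining the parts gives (64 : sol : 52).

(64 : sol : 52)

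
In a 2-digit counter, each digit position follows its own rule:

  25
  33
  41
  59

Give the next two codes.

First digit goes 2, 3, 4, 5 → 6 → 7 (+1 each step, mod 10).
Second digit: −2 each step, mod 10; 5, 3, 1, 9 → 7 → 5.
Putting the parts together: 67 and then 75.

67, 75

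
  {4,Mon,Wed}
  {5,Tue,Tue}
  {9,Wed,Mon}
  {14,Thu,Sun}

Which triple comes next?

{23,Fri,Sat}

First coordinate: each term is the sum of the two before it; 4, 5, 9, 14 → 23.
First day: runs through the weekdays Mon→Sun, so Mon, Tue, Wed, Thu → Fri.
Second day goes Wed, Tue, Mon, Sun → Sat (runs backward through the weekdays Mon→Sun).
Combining the parts gives {23,Fri,Sat}.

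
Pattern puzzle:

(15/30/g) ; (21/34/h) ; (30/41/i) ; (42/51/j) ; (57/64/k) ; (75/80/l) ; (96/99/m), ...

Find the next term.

For the first slot, differences are 6, 9, 12, … (increasing by 3 each time): 15, 21, 30, 42, 57, 75, 96 → 120.
Second slot — differences are 4, 7, 10, … (increasing by 3 each time): 30, 34, 41, 51, 64, 80, 99 → 121.
Letter: g, h, i, j, k, l, m → n (letters move forward 1 place in the alphabet).
Putting it together: (120/121/n).

(120/121/n)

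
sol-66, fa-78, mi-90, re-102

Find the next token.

do-114

Note — runs backward through the solfège scale do→ti: sol, fa, mi, re → do.
For the second component, +12 each step: 66, 78, 90, 102 → 114.
Combining the parts gives do-114.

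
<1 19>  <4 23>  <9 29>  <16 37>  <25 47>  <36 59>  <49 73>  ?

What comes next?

First slot: 1, 4, 9, 16, 25, 36, 49 → 64 (perfect squares: 1², 2², 3², …).
Second slot: 19, 23, 29, 37, 47, 59, 73 → 89 (differences are 4, 6, 8, … (increasing by 2 each time)).
So the next element is <64 89>.

<64 89>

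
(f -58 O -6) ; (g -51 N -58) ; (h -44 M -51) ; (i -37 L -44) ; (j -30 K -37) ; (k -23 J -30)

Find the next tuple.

First letter goes f, g, h, i, j, k → l (letters move forward 1 place in the alphabet).
Second entry: +7 each step; -58, -51, -44, -37, -30, -23 → -16.
Second letter: O, N, M, L, K, J → I (letters move back 1 place in the alphabet).
Fourth entry: always the previous value of the second entry; -6, -58, -51, -44, -37, -30 → -23.
So the next tuple is (l -16 I -23).

(l -16 I -23)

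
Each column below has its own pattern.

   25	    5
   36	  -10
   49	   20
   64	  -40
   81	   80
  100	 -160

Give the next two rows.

121  320; 144  -640

First component: perfect squares: 5², 6², 7², …, so 25, 36, 49, 64, 81, 100 → 121 → 144.
Second component: 5, -10, 20, -40, 80, -160 → 320 → -640 (×(-2) each step).
So the next two rows are 121  320 and 144  -640.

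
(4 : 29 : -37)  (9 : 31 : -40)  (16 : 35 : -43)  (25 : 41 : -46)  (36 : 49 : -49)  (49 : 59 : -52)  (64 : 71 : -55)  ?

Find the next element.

For the first coordinate, perfect squares: 2², 3², 4², …: 4, 9, 16, 25, 36, 49, 64 → 81.
Second coordinate goes 29, 31, 35, 41, 49, 59, 71 → 85 (differences are 2, 4, 6, … (increasing by 2 each time)).
Third coordinate: -37, -40, -43, -46, -49, -52, -55 → -58 (−3 each step).
Combining the parts gives (81 : 85 : -58).

(81 : 85 : -58)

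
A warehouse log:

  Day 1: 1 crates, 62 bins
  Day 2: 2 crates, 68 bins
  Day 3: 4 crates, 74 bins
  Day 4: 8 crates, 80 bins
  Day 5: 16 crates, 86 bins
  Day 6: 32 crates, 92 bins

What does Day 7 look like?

64 crates, 98 bins

For the crates, ×2 each step: 1, 2, 4, 8, 16, 32 → 64.
Bins goes 62, 68, 74, 80, 86, 92 → 98 (+6 each step).
So the next record is 64 crates, 98 bins.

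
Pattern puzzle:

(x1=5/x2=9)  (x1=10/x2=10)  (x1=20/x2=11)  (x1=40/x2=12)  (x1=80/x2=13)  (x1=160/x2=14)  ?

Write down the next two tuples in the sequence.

X1 — ×2 each step: 5, 10, 20, 40, 80, 160 → 320 → 640.
X2: +1 each step, so 9, 10, 11, 12, 13, 14 → 15 → 16.
So the next two tuples are (x1=320/x2=15) and (x1=640/x2=16).

(x1=320/x2=15), (x1=640/x2=16)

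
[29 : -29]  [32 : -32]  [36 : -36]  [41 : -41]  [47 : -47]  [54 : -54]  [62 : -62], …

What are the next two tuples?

[71 : -71], [81 : -81]

First coordinate: 29, 32, 36, 41, 47, 54, 62 → 71 → 81 (differences are 3, 4, 5, … (increasing by 1 each time)).
Second coordinate: always the negative of the first coordinate, so -29, -32, -36, -41, -47, -54, -62 → -71 → -81.
Putting the parts together: [71 : -71] and then [81 : -81].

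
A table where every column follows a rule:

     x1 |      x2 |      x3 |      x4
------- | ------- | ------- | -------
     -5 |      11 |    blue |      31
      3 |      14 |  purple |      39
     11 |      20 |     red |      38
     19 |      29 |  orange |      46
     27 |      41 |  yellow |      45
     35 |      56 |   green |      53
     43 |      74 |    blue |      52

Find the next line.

51  95  purple  60

Column x1 — +8 each step: -5, 3, 11, 19, 27, 35, 43 → 51.
Column x2 — differences are 3, 6, 9, … (increasing by 3 each time): 11, 14, 20, 29, 41, 56, 74 → 95.
Column x3 — repeats blue → purple → red → orange → yellow → green: blue, purple, red, orange, yellow, green, blue → purple.
For the column x4, alternating steps +8, −1, +8, −1, …: 31, 39, 38, 46, 45, 53, 52 → 60.
Combining the parts gives 51  95  purple  60.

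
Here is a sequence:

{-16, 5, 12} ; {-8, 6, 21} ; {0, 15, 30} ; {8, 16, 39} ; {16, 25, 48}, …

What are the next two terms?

{24, 26, 57}, {32, 35, 66}

First component — +8 each step: -16, -8, 0, 8, 16 → 24 → 32.
Second component goes 5, 6, 15, 16, 25 → 26 → 35 (alternating steps +1, +9, +1, +9, …).
Third component: +9 each step; 12, 21, 30, 39, 48 → 57 → 66.
So the next two terms are {24, 26, 57} and {32, 35, 66}.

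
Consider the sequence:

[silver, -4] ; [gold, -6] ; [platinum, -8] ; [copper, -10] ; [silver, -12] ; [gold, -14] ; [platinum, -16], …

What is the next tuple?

[copper, -18]

Metal: repeats silver → gold → platinum → copper, so silver, gold, platinum, copper, silver, gold, platinum → copper.
Second entry — −2 each step: -4, -6, -8, -10, -12, -14, -16 → -18.
Putting it together: [copper, -18].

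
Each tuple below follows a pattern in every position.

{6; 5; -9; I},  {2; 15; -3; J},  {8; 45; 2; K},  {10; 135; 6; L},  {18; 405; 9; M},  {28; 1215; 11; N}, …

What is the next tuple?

{46; 3645; 12; O}

First component: 6, 2, 8, 10, 18, 28 → 46 (each term is the sum of the two before it).
Second component: ×3 each step; 5, 15, 45, 135, 405, 1215 → 3645.
Third component goes -9, -3, 2, 6, 9, 11 → 12 (differences are 6, 5, 4, … (decreasing by 1 each time)).
Letter: letters move forward 1 place in the alphabet, so I, J, K, L, M, N → O.
Putting it together: {46; 3645; 12; O}.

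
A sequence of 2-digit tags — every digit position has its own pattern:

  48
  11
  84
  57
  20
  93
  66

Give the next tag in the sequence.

First digit: −3 each step, mod 10; 4, 1, 8, 5, 2, 9, 6 → 3.
Second digit: +3 each step, mod 10, so 8, 1, 4, 7, 0, 3, 6 → 9.
So the next tag is 39.

39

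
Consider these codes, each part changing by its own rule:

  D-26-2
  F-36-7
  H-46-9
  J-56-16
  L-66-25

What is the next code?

Letter goes D, F, H, J, L → N (letters move forward 2 places in the alphabet).
Second component: +10 each step, so 26, 36, 46, 56, 66 → 76.
Third component: 2, 7, 9, 16, 25 → 41 (each term is the sum of the two before it).
Combining the parts gives N-76-41.

N-76-41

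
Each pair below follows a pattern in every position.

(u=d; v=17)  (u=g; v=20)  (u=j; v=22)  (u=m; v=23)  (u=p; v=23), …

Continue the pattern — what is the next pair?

(u=s; v=22)

U goes d, g, j, m, p → s (letters move forward 3 places in the alphabet).
V: 17, 20, 22, 23, 23 → 22 (differences are 3, 2, 1, … (decreasing by 1 each time)).
Combining the parts gives (u=s; v=22).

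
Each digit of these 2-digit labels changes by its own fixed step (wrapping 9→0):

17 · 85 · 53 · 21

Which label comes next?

99

First digit — −3 each step, mod 10: 1, 8, 5, 2 → 9.
Second digit goes 7, 5, 3, 1 → 9 (−2 each step, mod 10).
So the next label is 99.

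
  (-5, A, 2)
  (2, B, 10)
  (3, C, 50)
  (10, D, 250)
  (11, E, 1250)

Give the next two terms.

First part: -5, 2, 3, 10, 11 → 18 → 19 (alternating steps +7, +1, +7, +1, …).
Letter: letters move forward 1 place in the alphabet, so A, B, C, D, E → F → G.
Third part: ×5 each step; 2, 10, 50, 250, 1250 → 6250 → 31250.
Putting the parts together: (18, F, 6250) and then (19, G, 31250).

(18, F, 6250), (19, G, 31250)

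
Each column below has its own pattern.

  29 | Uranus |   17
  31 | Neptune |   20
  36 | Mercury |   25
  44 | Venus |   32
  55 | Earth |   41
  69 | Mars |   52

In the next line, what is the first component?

86

First component: 29, 31, 36, 44, 55, 69 → 86 (differences are 2, 5, 8, … (increasing by 3 each time)).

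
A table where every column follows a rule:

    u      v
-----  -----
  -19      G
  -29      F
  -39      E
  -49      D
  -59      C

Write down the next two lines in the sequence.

For the column u, −10 each step: -19, -29, -39, -49, -59 → -69 → -79.
Column v: G, F, E, D, C → B → A (letters move back 1 place in the alphabet).
Putting the parts together: -69  B and then -79  A.

-69  B; -79  A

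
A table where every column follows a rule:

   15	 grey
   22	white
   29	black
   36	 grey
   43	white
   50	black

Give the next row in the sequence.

57  grey

First component: 15, 22, 29, 36, 43, 50 → 57 (+7 each step).
Shade — repeats grey → white → black: grey, white, black, grey, white, black → grey.
So the next row is 57  grey.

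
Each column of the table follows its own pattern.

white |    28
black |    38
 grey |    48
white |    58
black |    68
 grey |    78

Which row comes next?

white  88

Shade: repeats white → black → grey; white, black, grey, white, black, grey → white.
Second component: +10 each step; 28, 38, 48, 58, 68, 78 → 88.
So the next row is white  88.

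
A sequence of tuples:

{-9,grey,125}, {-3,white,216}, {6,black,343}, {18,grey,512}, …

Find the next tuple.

{33,white,729}

First coordinate: -9, -3, 6, 18 → 33 (differences are 6, 9, 12, … (increasing by 3 each time)).
Shade goes grey, white, black, grey → white (repeats grey → white → black).
Third coordinate goes 125, 216, 343, 512 → 729 (perfect cubes: 5³, 6³, 7³, …).
So the next tuple is {33,white,729}.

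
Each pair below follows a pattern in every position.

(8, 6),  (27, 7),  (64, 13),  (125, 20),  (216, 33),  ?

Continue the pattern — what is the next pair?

For the first coordinate, perfect cubes: 2³, 3³, 4³, …: 8, 27, 64, 125, 216 → 343.
Second coordinate — each term is the sum of the two before it: 6, 7, 13, 20, 33 → 53.
Combining the parts gives (343, 53).

(343, 53)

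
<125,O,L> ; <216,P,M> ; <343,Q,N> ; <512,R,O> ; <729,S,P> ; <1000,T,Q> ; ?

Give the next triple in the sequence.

First coordinate goes 125, 216, 343, 512, 729, 1000 → 1331 (perfect cubes: 5³, 6³, 7³, …).
For the first letter, letters move forward 1 place in the alphabet: O, P, Q, R, S, T → U.
Second letter: letters move forward 1 place in the alphabet, so L, M, N, O, P, Q → R.
Putting it together: <1331,U,R>.

<1331,U,R>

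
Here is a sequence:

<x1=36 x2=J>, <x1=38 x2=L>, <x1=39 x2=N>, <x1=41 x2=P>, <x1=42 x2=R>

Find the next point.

<x1=44 x2=T>

X1: 36, 38, 39, 41, 42 → 44 (alternating steps +2, +1, +2, +1, …).
X2 goes J, L, N, P, R → T (letters move forward 2 places in the alphabet).
So the next point is <x1=44 x2=T>.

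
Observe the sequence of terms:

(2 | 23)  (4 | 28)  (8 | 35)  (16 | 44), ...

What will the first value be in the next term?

32

First value: 2, 4, 8, 16 → 32 (×2 each step).
Second value: 23, 28, 35, 44 → 55 (differences are 5, 7, 9, … (increasing by 2 each time)).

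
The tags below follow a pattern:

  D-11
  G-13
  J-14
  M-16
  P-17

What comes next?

S-19

For the letter, letters move forward 3 places in the alphabet: D, G, J, M, P → S.
Second component goes 11, 13, 14, 16, 17 → 19 (alternating steps +2, +1, +2, +1, …).
So the next tag is S-19.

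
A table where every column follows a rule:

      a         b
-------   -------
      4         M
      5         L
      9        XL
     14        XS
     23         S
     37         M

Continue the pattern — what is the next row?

60  L

Column a: each term is the sum of the two before it, so 4, 5, 9, 14, 23, 37 → 60.
Column b — repeats M → L → XL → XS → S: M, L, XL, XS, S, M → L.
Putting it together: 60  L.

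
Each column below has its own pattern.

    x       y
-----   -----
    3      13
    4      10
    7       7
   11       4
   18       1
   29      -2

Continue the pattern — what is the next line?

47  -5

Column x: each term is the sum of the two before it; 3, 4, 7, 11, 18, 29 → 47.
Column y: −3 each step, so 13, 10, 7, 4, 1, -2 → -5.
Combining the parts gives 47  -5.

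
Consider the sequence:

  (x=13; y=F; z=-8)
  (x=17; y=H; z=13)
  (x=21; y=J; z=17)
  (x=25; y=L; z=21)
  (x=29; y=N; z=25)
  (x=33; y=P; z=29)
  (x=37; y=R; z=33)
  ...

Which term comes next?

(x=41; y=T; z=37)

X: 13, 17, 21, 25, 29, 33, 37 → 41 (+4 each step).
For the y, letters move forward 2 places in the alphabet: F, H, J, L, N, P, R → T.
Z goes -8, 13, 17, 21, 25, 29, 33 → 37 (always the previous value of the x).
Combining the parts gives (x=41; y=T; z=37).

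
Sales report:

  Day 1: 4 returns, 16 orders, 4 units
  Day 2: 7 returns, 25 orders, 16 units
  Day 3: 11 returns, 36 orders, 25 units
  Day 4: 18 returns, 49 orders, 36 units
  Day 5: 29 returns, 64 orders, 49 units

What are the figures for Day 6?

47 returns, 81 orders, 64 units

Returns: each term is the sum of the two before it; 4, 7, 11, 18, 29 → 47.
Orders: perfect squares: 4², 5², 6², …, so 16, 25, 36, 49, 64 → 81.
Units: 4, 16, 25, 36, 49 → 64 (always the previous value of the orders).
Putting it together: 47 returns, 81 orders, 64 units.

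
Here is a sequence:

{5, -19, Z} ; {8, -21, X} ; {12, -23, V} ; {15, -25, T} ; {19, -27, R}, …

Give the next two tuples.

First coordinate goes 5, 8, 12, 15, 19 → 22 → 26 (alternating steps +3, +4, +3, +4, …).
For the second coordinate, −2 each step: -19, -21, -23, -25, -27 → -29 → -31.
Letter goes Z, X, V, T, R → P → N (letters move back 2 places in the alphabet).
So the next two tuples are {22, -29, P} and {26, -31, N}.

{22, -29, P}, {26, -31, N}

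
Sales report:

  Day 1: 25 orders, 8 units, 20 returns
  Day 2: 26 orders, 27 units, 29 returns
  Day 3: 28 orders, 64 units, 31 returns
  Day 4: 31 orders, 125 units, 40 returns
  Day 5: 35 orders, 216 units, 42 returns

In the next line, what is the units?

Units: perfect cubes: 2³, 3³, 4³, …; 8, 27, 64, 125, 216 → 343.

343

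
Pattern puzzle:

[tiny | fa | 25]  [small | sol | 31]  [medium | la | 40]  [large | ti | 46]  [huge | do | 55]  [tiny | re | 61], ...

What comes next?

Size: repeats tiny → small → medium → large → huge; tiny, small, medium, large, huge, tiny → small.
Note: runs through the solfège scale do→ti, so fa, sol, la, ti, do, re → mi.
Third value: 25, 31, 40, 46, 55, 61 → 70 (alternating steps +6, +9, +6, +9, …).
So the next element is [small | mi | 70].

[small | mi | 70]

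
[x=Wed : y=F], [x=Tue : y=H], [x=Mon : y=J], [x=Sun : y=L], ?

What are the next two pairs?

[x=Sat : y=N], [x=Fri : y=P]

X — runs backward through the weekdays Mon→Sun: Wed, Tue, Mon, Sun → Sat → Fri.
Y — letters move forward 2 places in the alphabet: F, H, J, L → N → P.
Putting the parts together: [x=Sat : y=N] and then [x=Fri : y=P].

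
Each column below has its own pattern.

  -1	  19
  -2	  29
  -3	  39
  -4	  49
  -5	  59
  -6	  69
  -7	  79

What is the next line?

For the first component, −1 each step: -1, -2, -3, -4, -5, -6, -7 → -8.
Second component: +10 each step; 19, 29, 39, 49, 59, 69, 79 → 89.
Combining the parts gives -8  89.

-8  89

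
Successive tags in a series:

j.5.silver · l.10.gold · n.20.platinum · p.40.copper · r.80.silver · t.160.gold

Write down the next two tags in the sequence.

Letter goes j, l, n, p, r, t → v → x (letters move forward 2 places in the alphabet).
Second component: 5, 10, 20, 40, 80, 160 → 320 → 640 (×2 each step).
For the metal, repeats silver → gold → platinum → copper: silver, gold, platinum, copper, silver, gold → platinum → copper.
So the next two tags are v.320.platinum and x.640.copper.

v.320.platinum, x.640.copper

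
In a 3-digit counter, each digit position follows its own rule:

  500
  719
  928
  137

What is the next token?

346

First digit goes 5, 7, 9, 1 → 3 (+2 each step, mod 10).
Second digit — +1 each step, mod 10: 0, 1, 2, 3 → 4.
Third digit: −1 each step, mod 10, so 0, 9, 8, 7 → 6.
So the next token is 346.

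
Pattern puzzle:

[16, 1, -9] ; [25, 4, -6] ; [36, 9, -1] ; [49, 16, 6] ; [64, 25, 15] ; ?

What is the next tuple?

[81, 36, 26]

First value — perfect squares: 4², 5², 6², …: 16, 25, 36, 49, 64 → 81.
Second value: perfect squares: 1², 2², 3², …, so 1, 4, 9, 16, 25 → 36.
Third value: -9, -6, -1, 6, 15 → 26 (always 10 less than the second value).
Putting it together: [81, 36, 26].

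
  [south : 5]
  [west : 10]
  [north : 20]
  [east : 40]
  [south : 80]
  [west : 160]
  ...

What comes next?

[north : 320]

Direction: repeats south → west → north → east; south, west, north, east, south, west → north.
Second component: ×2 each step; 5, 10, 20, 40, 80, 160 → 320.
So the next pair is [north : 320].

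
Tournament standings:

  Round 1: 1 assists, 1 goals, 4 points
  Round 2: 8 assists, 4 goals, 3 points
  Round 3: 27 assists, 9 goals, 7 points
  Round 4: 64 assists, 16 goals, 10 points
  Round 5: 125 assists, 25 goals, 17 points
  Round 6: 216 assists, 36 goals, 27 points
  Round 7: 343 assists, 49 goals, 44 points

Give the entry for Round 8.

Assists goes 1, 8, 27, 64, 125, 216, 343 → 512 (perfect cubes: 1³, 2³, 3³, …).
For the goals, perfect squares: 1², 2², 3², …: 1, 4, 9, 16, 25, 36, 49 → 64.
Points: 4, 3, 7, 10, 17, 27, 44 → 71 (each term is the sum of the two before it).
Putting it together: 512 assists, 64 goals, 71 points.

512 assists, 64 goals, 71 points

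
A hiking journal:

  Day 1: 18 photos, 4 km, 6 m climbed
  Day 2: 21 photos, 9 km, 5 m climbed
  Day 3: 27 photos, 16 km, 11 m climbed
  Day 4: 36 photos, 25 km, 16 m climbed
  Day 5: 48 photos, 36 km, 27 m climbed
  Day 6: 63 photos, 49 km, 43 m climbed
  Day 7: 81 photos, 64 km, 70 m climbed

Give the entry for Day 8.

Photos: differences are 3, 6, 9, … (increasing by 3 each time), so 18, 21, 27, 36, 48, 63, 81 → 102.
Km: perfect squares: 2², 3², 4², …; 4, 9, 16, 25, 36, 49, 64 → 81.
M climbed — each term is the sum of the two before it: 6, 5, 11, 16, 27, 43, 70 → 113.
Putting it together: 102 photos, 81 km, 113 m climbed.

102 photos, 81 km, 113 m climbed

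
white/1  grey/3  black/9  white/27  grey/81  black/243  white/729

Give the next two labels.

Shade goes white, grey, black, white, grey, black, white → grey → black (repeats white → grey → black).
Second component: ×3 each step; 1, 3, 9, 27, 81, 243, 729 → 2187 → 6561.
Putting the parts together: grey/2187 and then black/6561.

grey/2187 then black/6561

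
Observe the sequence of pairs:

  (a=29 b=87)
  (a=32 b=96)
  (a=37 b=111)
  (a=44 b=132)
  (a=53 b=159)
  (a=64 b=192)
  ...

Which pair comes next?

A: 29, 32, 37, 44, 53, 64 → 77 (differences are 3, 5, 7, … (increasing by 2 each time)).
B goes 87, 96, 111, 132, 159, 192 → 231 (always 3 × the a).
Combining the parts gives (a=77 b=231).

(a=77 b=231)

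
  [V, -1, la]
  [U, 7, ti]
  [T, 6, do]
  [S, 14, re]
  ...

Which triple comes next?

Letter goes V, U, T, S → R (letters move back 1 place in the alphabet).
Second value — alternating steps +8, −1, +8, −1, …: -1, 7, 6, 14 → 13.
Note: la, ti, do, re → mi (runs through the solfège scale do→ti).
Combining the parts gives [R, 13, mi].

[R, 13, mi]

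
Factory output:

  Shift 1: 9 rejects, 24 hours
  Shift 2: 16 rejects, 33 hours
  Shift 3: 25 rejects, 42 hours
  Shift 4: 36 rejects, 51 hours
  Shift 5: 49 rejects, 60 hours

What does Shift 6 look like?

64 rejects, 69 hours

For the rejects, perfect squares: 3², 4², 5², …: 9, 16, 25, 36, 49 → 64.
For the hours, +9 each step: 24, 33, 42, 51, 60 → 69.
Combining the parts gives 64 rejects, 69 hours.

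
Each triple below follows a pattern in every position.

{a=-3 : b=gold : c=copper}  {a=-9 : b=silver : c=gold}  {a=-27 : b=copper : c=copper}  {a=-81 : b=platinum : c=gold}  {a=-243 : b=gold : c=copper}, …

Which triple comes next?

A: ×3 each step, so -3, -9, -27, -81, -243 → -729.
For the b, repeats gold → silver → copper → platinum: gold, silver, copper, platinum, gold → silver.
C: alternates copper ↔ gold; copper, gold, copper, gold, copper → gold.
So the next triple is {a=-729 : b=silver : c=gold}.

{a=-729 : b=silver : c=gold}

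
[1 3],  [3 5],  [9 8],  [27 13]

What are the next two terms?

[81 21], [243 34]

For the first slot, ×3 each step: 1, 3, 9, 27 → 81 → 243.
Second slot goes 3, 5, 8, 13 → 21 → 34 (each term is the sum of the two before it).
So the next two terms are [81 21] and [243 34].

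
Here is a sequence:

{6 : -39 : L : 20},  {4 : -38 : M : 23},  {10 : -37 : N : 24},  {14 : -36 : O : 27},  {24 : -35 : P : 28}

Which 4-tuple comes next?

First component goes 6, 4, 10, 14, 24 → 38 (each term is the sum of the two before it).
Second component: +1 each step; -39, -38, -37, -36, -35 → -34.
Letter: L, M, N, O, P → Q (letters move forward 1 place in the alphabet).
Fourth component: alternating steps +3, +1, +3, +1, …; 20, 23, 24, 27, 28 → 31.
So the next 4-tuple is {38 : -34 : Q : 31}.

{38 : -34 : Q : 31}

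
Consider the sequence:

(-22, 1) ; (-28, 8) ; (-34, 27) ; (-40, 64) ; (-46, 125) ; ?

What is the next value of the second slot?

Second slot: 1, 8, 27, 64, 125 → 216 (perfect cubes: 1³, 2³, 3³, …).

216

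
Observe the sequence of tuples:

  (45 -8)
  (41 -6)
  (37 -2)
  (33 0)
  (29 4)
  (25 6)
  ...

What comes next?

(21 10)

First value: −4 each step, so 45, 41, 37, 33, 29, 25 → 21.
Second value: alternating steps +2, +4, +2, +4, …, so -8, -6, -2, 0, 4, 6 → 10.
So the next tuple is (21 10).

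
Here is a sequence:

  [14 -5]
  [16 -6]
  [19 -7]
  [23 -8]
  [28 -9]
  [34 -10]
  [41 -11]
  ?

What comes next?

First slot — differences are 2, 3, 4, … (increasing by 1 each time): 14, 16, 19, 23, 28, 34, 41 → 49.
Second slot goes -5, -6, -7, -8, -9, -10, -11 → -12 (−1 each step).
Putting it together: [49 -12].

[49 -12]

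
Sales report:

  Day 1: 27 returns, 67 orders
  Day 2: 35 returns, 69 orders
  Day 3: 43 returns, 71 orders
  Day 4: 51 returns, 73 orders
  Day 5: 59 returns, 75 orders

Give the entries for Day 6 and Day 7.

Returns goes 27, 35, 43, 51, 59 → 67 → 75 (+8 each step).
Orders: +2 each step; 67, 69, 71, 73, 75 → 77 → 79.
So the next two lines are 67 returns, 77 orders and 75 returns, 79 orders.

67 returns, 77 orders; 75 returns, 79 orders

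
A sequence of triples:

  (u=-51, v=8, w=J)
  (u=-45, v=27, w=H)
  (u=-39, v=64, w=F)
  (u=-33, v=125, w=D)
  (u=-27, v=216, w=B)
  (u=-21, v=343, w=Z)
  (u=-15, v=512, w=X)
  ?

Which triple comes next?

U: +6 each step, so -51, -45, -39, -33, -27, -21, -15 → -9.
V: perfect cubes: 2³, 3³, 4³, …; 8, 27, 64, 125, 216, 343, 512 → 729.
For the w, letters move back 2 places in the alphabet, wrapping A→Z: J, H, F, D, B, Z, X → V.
So the next triple is (u=-9, v=729, w=V).

(u=-9, v=729, w=V)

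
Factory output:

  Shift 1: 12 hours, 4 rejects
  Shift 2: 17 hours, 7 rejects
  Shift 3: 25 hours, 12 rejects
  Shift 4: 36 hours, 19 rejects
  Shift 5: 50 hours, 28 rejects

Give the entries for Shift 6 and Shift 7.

67 hours, 39 rejects; 87 hours, 52 rejects

Hours goes 12, 17, 25, 36, 50 → 67 → 87 (differences are 5, 8, 11, … (increasing by 3 each time)).
Rejects: differences are 3, 5, 7, … (increasing by 2 each time); 4, 7, 12, 19, 28 → 39 → 52.
So the next two lines are 67 hours, 39 rejects and 87 hours, 52 rejects.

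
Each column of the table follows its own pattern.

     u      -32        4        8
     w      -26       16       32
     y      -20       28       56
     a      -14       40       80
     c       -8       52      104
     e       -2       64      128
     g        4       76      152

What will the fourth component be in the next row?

176

Third component: +12 each step, so 4, 16, 28, 40, 52, 64, 76 → 88.
For the fourth component, always 2 × the third component: 8, 32, 56, 80, 104, 128, 152 → 176.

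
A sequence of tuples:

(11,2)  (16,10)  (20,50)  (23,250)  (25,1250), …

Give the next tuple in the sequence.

First entry goes 11, 16, 20, 23, 25 → 26 (differences are 5, 4, 3, … (decreasing by 1 each time)).
Second entry — ×5 each step: 2, 10, 50, 250, 1250 → 6250.
Combining the parts gives (26,6250).

(26,6250)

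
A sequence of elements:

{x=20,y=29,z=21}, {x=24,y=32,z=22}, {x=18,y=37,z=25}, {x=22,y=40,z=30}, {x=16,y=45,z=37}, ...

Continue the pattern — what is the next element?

{x=20,y=48,z=46}

X: 20, 24, 18, 22, 16 → 20 (alternating steps +4, −6, +4, −6, …).
Y: 29, 32, 37, 40, 45 → 48 (alternating steps +3, +5, +3, +5, …).
Z: differences are 1, 3, 5, … (increasing by 2 each time); 21, 22, 25, 30, 37 → 46.
So the next element is {x=20,y=48,z=46}.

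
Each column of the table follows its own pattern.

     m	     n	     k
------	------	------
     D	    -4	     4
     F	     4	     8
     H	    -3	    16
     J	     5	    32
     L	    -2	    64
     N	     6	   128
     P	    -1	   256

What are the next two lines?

For the column m, letters move forward 2 places in the alphabet: D, F, H, J, L, N, P → R → T.
For the column n, alternating steps +8, −7, +8, −7, …: -4, 4, -3, 5, -2, 6, -1 → 7 → 0.
Column k: ×2 each step; 4, 8, 16, 32, 64, 128, 256 → 512 → 1024.
Putting the parts together: R  7  512 and then T  0  1024.

R  7  512; T  0  1024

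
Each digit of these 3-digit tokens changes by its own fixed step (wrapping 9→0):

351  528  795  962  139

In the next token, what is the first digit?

3

First digit: +2 each step, mod 10; 3, 5, 7, 9, 1 → 3.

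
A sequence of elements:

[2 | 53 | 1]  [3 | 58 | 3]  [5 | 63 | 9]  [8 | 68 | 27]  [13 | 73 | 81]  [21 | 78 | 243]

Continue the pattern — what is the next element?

[34 | 83 | 729]

First value goes 2, 3, 5, 8, 13, 21 → 34 (each term is the sum of the two before it).
Second value — +5 each step: 53, 58, 63, 68, 73, 78 → 83.
Third value: 1, 3, 9, 27, 81, 243 → 729 (×3 each step).
Putting it together: [34 | 83 | 729].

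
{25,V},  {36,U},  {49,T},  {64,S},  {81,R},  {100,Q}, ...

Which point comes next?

First slot — perfect squares: 5², 6², 7², …: 25, 36, 49, 64, 81, 100 → 121.
Letter: letters move back 1 place in the alphabet, so V, U, T, S, R, Q → P.
Combining the parts gives {121,P}.

{121,P}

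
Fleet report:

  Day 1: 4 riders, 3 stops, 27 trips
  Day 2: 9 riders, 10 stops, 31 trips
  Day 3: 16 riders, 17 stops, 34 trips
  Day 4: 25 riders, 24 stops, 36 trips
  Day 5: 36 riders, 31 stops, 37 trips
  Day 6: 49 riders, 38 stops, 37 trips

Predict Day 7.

Riders goes 4, 9, 16, 25, 36, 49 → 64 (perfect squares: 2², 3², 4², …).
For the stops, +7 each step: 3, 10, 17, 24, 31, 38 → 45.
For the trips, differences are 4, 3, 2, … (decreasing by 1 each time): 27, 31, 34, 36, 37, 37 → 36.
Putting it together: 64 riders, 45 stops, 36 trips.

64 riders, 45 stops, 36 trips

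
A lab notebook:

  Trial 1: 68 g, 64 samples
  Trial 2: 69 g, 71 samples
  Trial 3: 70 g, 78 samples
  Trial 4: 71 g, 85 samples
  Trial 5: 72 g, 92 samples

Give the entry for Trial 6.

73 g, 99 samples

G — +1 each step: 68, 69, 70, 71, 72 → 73.
Samples — +7 each step: 64, 71, 78, 85, 92 → 99.
Combining the parts gives 73 g, 99 samples.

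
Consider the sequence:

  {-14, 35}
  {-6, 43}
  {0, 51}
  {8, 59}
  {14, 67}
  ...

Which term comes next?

First part — alternating steps +8, +6, +8, +6, …: -14, -6, 0, 8, 14 → 22.
For the second part, +8 each step: 35, 43, 51, 59, 67 → 75.
Putting it together: {22, 75}.

{22, 75}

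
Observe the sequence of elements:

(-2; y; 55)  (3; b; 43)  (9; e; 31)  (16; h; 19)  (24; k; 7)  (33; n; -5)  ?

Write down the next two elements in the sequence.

(43; q; -17), (54; t; -29)

First entry: -2, 3, 9, 16, 24, 33 → 43 → 54 (differences are 5, 6, 7, … (increasing by 1 each time)).
Letter: letters move forward 3 places in the alphabet, wrapping Z→A, so y, b, e, h, k, n → q → t.
For the third entry, −12 each step: 55, 43, 31, 19, 7, -5 → -17 → -29.
So the next two elements are (43; q; -17) and (54; t; -29).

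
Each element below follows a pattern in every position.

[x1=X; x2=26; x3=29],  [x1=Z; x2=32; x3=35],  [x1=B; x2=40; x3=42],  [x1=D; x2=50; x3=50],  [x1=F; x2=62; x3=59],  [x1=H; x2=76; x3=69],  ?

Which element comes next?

X1: letters move forward 2 places in the alphabet, wrapping Z→A, so X, Z, B, D, F, H → J.
X2: differences are 6, 8, 10, … (increasing by 2 each time), so 26, 32, 40, 50, 62, 76 → 92.
X3: differences are 6, 7, 8, … (increasing by 1 each time), so 29, 35, 42, 50, 59, 69 → 80.
So the next element is [x1=J; x2=92; x3=80].

[x1=J; x2=92; x3=80]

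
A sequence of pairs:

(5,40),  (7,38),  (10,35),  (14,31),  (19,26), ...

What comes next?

First entry: differences are 2, 3, 4, … (increasing by 1 each time); 5, 7, 10, 14, 19 → 25.
Second entry — together with the first entry always sums to 45: 40, 38, 35, 31, 26 → 20.
Putting it together: (25,20).

(25,20)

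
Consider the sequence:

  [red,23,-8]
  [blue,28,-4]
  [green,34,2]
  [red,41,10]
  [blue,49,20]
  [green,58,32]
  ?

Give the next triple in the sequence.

For the colour, repeats red → blue → green: red, blue, green, red, blue, green → red.
Second component — differences are 5, 6, 7, … (increasing by 1 each time): 23, 28, 34, 41, 49, 58 → 68.
Third component: differences are 4, 6, 8, … (increasing by 2 each time), so -8, -4, 2, 10, 20, 32 → 46.
Combining the parts gives [red,68,46].

[red,68,46]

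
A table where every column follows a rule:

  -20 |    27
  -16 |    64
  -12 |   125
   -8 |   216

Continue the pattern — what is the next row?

-4  343

First component: -20, -16, -12, -8 → -4 (+4 each step).
Second component goes 27, 64, 125, 216 → 343 (perfect cubes: 3³, 4³, 5³, …).
Putting it together: -4  343.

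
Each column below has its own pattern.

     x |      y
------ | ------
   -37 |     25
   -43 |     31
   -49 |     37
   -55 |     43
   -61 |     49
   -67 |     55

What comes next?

-73  61

Column x: −6 each step, so -37, -43, -49, -55, -61, -67 → -73.
For the column y, together with the column x always sums to -12: 25, 31, 37, 43, 49, 55 → 61.
So the next line is -73  61.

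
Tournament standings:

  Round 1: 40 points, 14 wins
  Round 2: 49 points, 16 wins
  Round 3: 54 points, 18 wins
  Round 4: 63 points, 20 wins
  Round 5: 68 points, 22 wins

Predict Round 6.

77 points, 24 wins

Points: 40, 49, 54, 63, 68 → 77 (alternating steps +9, +5, +9, +5, …).
Wins — +2 each step: 14, 16, 18, 20, 22 → 24.
Putting it together: 77 points, 24 wins.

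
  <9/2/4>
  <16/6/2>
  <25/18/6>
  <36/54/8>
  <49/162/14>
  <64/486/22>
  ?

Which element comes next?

First slot goes 9, 16, 25, 36, 49, 64 → 81 (perfect squares: 3², 4², 5², …).
Second slot — ×3 each step: 2, 6, 18, 54, 162, 486 → 1458.
For the third slot, each term is the sum of the two before it: 4, 2, 6, 8, 14, 22 → 36.
So the next element is <81/1458/36>.

<81/1458/36>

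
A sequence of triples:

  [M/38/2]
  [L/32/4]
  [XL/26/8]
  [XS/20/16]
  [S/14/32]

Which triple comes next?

Size: M, L, XL, XS, S → M (runs through clothing sizes XS→XL).
Second component — −6 each step: 38, 32, 26, 20, 14 → 8.
Third component goes 2, 4, 8, 16, 32 → 64 (×2 each step).
So the next triple is [M/8/64].

[M/8/64]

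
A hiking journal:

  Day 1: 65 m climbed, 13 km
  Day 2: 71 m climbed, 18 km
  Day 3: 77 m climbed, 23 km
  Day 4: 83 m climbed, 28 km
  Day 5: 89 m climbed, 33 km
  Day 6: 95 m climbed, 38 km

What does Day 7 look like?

M climbed: +6 each step; 65, 71, 77, 83, 89, 95 → 101.
Km: +5 each step; 13, 18, 23, 28, 33, 38 → 43.
Combining the parts gives 101 m climbed, 43 km.

101 m climbed, 43 km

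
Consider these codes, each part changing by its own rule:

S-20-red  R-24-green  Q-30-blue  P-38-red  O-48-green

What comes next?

N-60-blue

Letter — letters move back 1 place in the alphabet: S, R, Q, P, O → N.
Second component: differences are 4, 6, 8, … (increasing by 2 each time); 20, 24, 30, 38, 48 → 60.
For the colour, repeats red → green → blue: red, green, blue, red, green → blue.
Putting it together: N-60-blue.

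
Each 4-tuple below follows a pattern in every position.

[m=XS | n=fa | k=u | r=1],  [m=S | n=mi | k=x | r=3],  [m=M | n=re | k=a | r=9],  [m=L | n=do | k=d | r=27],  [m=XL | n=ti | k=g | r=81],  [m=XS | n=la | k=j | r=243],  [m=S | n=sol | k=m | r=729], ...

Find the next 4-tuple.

M: XS, S, M, L, XL, XS, S → M (repeats XS → S → M → L → XL).
N: fa, mi, re, do, ti, la, sol → fa (runs backward through the solfège scale do→ti).
For the k, letters move forward 3 places in the alphabet, wrapping Z→A: u, x, a, d, g, j, m → p.
R: ×3 each step, so 1, 3, 9, 27, 81, 243, 729 → 2187.
So the next 4-tuple is [m=M | n=fa | k=p | r=2187].

[m=M | n=fa | k=p | r=2187]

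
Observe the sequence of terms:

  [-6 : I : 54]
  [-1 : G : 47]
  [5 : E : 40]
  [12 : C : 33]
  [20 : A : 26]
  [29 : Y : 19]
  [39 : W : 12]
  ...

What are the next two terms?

[50 : U : 5], [62 : S : -2]

First part — differences are 5, 6, 7, … (increasing by 1 each time): -6, -1, 5, 12, 20, 29, 39 → 50 → 62.
Letter goes I, G, E, C, A, Y, W → U → S (letters move back 2 places in the alphabet, wrapping A→Z).
Third part: −7 each step, so 54, 47, 40, 33, 26, 19, 12 → 5 → -2.
So the next two terms are [50 : U : 5] and [62 : S : -2].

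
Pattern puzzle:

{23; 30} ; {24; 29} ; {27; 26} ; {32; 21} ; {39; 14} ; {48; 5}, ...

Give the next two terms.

{59; -6}, {72; -19}

For the first entry, differences are 1, 3, 5, … (increasing by 2 each time): 23, 24, 27, 32, 39, 48 → 59 → 72.
Second entry: 30, 29, 26, 21, 14, 5 → -6 → -19 (together with the first entry always sums to 53).
So the next two terms are {59; -6} and {72; -19}.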